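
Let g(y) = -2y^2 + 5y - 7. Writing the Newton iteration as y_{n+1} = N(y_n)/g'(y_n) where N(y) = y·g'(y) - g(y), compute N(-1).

5

g'(y) = -4y + 5.
N(y) = y·g'(y) - g(y) = y·(-4y + 5) - (-2y^2 + 5y - 7) = -2y^2 + 7.
N(-1) = 5.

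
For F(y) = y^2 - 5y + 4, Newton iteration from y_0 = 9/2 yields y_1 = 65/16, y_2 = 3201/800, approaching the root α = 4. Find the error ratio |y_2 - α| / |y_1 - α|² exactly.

y_1 - α = 65/16 - 4 = 1/16, so |y_1 - α| = 1/16.
y_2 - α = 3201/800 - 4 = 1/800, so |y_2 - α| = 1/800.
|y_1 - α|² = 1/256.
Ratio = (1/800) / (1/256) = 8/25.

8/25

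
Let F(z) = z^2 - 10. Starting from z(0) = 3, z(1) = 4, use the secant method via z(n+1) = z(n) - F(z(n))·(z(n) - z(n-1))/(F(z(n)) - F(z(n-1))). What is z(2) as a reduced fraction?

22/7

F(3) = -1, F(4) = 6. z(2) = 4 - 6·(4 - 3)/(6 - (-1)) = 22/7.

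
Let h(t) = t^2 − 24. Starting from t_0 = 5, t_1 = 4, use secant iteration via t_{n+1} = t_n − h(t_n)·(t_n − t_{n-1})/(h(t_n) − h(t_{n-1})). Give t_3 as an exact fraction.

49/10

h(5) = 1, h(4) = −8. t_2 = 4 − (−8)·(4 − 5)/((−8) − 1) = 44/9.
h(4) = −8, h(44/9) = −8/81. t_3 = (44/9) − (−8/81)·((44/9) − 4)/((−8/81) − (−8)) = 49/10.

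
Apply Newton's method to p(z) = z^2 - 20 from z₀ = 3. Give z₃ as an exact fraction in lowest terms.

4858801/1086456

p'(z) = 2z.
p(3) = -11, p'(3) = 6, so z₁ = 3 - (-11)/6 = 29/6.
p(29/6) = 121/36, p'(29/6) = 29/3, so z₂ = (29/6) - (121/36)/(29/3) = 1561/348.
p(1561/348) = 14641/121104, p'(1561/348) = 1561/174, so z₃ = (1561/348) - (14641/121104)/(1561/174) = 4858801/1086456.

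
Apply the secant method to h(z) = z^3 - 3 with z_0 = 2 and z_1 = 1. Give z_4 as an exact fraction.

5119903/3568269

h(2) = 5, h(1) = -2. z_2 = 1 - (-2)·(1 - 2)/((-2) - 5) = 9/7.
h(1) = -2, h(9/7) = -300/343. z_3 = (9/7) - (-300/343)·((9/7) - 1)/((-300/343) - (-2)) = 291/193.
h(9/7) = -300/343, h(291/193) = 3075000/7189057. z_4 = (291/193) - (3075000/7189057)·((291/193) - (9/7))/((3075000/7189057) - (-300/343)) = 5119903/3568269.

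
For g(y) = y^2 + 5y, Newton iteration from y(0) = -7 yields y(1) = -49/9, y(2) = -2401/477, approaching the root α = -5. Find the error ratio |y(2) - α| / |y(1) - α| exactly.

4/53

y(1) - α = -49/9 - (-5) = -49/9 + 5 = -4/9, so |y(1) - α| = 4/9.
y(2) - α = -2401/477 - (-5) = -2401/477 + 5 = -16/477, so |y(2) - α| = 16/477.
Ratio = (16/477) / (4/9) = 4/53.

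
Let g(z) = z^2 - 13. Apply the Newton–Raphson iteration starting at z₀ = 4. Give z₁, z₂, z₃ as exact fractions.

z₁ = 29/8, z₂ = 1673/464, z₃ = 5597777/1552544

g'(z) = 2z.
g(4) = 3, g'(4) = 8, so z₁ = 4 - 3/8 = 29/8.
g(29/8) = 9/64, g'(29/8) = 29/4, so z₂ = (29/8) - (9/64)/(29/4) = 1673/464.
g(1673/464) = 81/215296, g'(1673/464) = 1673/232, so z₃ = (1673/464) - (81/215296)/(1673/232) = 5597777/1552544.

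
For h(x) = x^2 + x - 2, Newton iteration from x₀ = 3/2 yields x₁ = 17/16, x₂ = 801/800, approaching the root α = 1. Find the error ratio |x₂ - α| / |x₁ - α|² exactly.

x₁ - α = 17/16 - 1 = 1/16, so |x₁ - α| = 1/16.
x₂ - α = 801/800 - 1 = 1/800, so |x₂ - α| = 1/800.
|x₁ - α|² = 1/256.
Ratio = (1/800) / (1/256) = 8/25.

8/25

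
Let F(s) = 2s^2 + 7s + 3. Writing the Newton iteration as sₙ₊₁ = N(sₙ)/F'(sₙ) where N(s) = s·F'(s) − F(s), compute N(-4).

F'(s) = 4s + 7.
N(s) = s·F'(s) − F(s) = s·(4s + 7) − (2s^2 + 7s + 3) = 2s^2 − 3.
N(-4) = 29.

29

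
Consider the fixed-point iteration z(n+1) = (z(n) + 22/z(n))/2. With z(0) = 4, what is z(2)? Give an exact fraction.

z(1) = (4 + 22/4)/2 = 19/4.
z(2) = (19/4 + 22/(19/4))/2 = 713/152.

713/152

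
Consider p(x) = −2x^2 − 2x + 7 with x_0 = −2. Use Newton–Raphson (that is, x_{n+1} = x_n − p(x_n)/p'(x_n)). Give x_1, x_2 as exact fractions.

p'(x) = −4x − 2.
p(−2) = 3, p'(−2) = 6, so x_1 = (−2) − 3/6 = −5/2.
p(−5/2) = −1/2, p'(−5/2) = 8, so x_2 = (−5/2) − (−1/2)/8 = −39/16.

x_1 = −5/2, x_2 = −39/16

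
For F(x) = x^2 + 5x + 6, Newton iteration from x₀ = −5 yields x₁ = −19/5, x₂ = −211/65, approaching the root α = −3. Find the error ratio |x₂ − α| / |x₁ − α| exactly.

x₁ − α = −19/5 − (−3) = −19/5 + 3 = −4/5, so |x₁ − α| = 4/5.
x₂ − α = −211/65 − (−3) = −211/65 + 3 = −16/65, so |x₂ − α| = 16/65.
Ratio = (16/65) / (4/5) = 4/13.

4/13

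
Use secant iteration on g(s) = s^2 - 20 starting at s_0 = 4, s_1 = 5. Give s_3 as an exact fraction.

76/17

g(4) = -4, g(5) = 5. s_2 = 5 - 5·(5 - 4)/(5 - (-4)) = 40/9.
g(5) = 5, g(40/9) = -20/81. s_3 = (40/9) - (-20/81)·((40/9) - 5)/((-20/81) - 5) = 76/17.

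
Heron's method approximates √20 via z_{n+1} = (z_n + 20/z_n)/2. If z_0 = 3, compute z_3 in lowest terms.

z_1 = (3 + 20/3)/2 = 29/6.
z_2 = (29/6 + 20/(29/6))/2 = 1561/348.
z_3 = (1561/348 + 20/(1561/348))/2 = 4858801/1086456.

4858801/1086456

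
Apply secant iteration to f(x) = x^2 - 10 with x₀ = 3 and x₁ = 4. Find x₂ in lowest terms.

f(3) = -1, f(4) = 6. x₂ = 4 - 6·(4 - 3)/(6 - (-1)) = 22/7.

22/7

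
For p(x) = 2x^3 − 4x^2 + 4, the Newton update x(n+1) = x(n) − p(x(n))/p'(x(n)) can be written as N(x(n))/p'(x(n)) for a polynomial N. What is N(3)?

p'(x) = 6x^2 − 8x.
N(x) = x·p'(x) − p(x) = x·(6x^2 − 8x) − (2x^3 − 4x^2 + 4) = 4x^3 − 4x^2 − 4.
N(3) = 68.

68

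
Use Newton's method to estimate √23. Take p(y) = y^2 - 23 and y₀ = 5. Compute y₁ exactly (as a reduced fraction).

p'(y) = 2y.
p(5) = 2, p'(5) = 10, so y₁ = 5 - 2/10 = 24/5.

24/5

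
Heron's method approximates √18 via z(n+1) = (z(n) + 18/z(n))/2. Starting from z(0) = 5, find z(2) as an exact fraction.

3649/860

z(1) = (5 + 18/5)/2 = 43/10.
z(2) = (43/10 + 18/(43/10))/2 = 3649/860.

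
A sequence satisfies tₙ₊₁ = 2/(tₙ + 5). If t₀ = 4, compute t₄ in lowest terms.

t₁ = 2/(4 + 5) = 2/9.
t₂ = 2/(2/9 + 5) = 18/47.
t₃ = 2/(18/47 + 5) = 94/253.
t₄ = 2/(94/253 + 5) = 506/1359.

506/1359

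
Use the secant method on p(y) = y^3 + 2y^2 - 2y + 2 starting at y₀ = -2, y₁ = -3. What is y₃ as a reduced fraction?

p(-2) = 6, p(-3) = -1. y₂ = (-3) - (-1)·((-3) - (-2))/((-1) - 6) = -20/7.
p(-3) = -1, p(-20/7) = 246/343. y₃ = (-20/7) - (246/343)·((-20/7) - (-3))/((246/343) - (-1)) = -1718/589.

-1718/589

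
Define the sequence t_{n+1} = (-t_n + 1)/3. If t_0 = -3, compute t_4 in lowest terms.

t_1 = (-(-3) + 1)/3 = 4/3.
t_2 = (-(4/3) + 1)/3 = -1/9.
t_3 = (-(-1/9) + 1)/3 = 10/27.
t_4 = (-(10/27) + 1)/3 = 17/81.

17/81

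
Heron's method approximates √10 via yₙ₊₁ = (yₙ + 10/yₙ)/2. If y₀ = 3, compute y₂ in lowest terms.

721/228

y₁ = (3 + 10/3)/2 = 19/6.
y₂ = (19/6 + 10/(19/6))/2 = 721/228.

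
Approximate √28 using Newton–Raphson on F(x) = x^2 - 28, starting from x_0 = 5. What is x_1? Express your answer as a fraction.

F'(x) = 2x.
F(5) = -3, F'(5) = 10, so x_1 = 5 - (-3)/10 = 53/10.

53/10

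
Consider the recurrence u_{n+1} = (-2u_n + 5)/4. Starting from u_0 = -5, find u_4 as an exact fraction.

u_1 = (-2·(-5) + 5)/4 = 15/4.
u_2 = (-2·(15/4) + 5)/4 = -5/8.
u_3 = (-2·(-5/8) + 5)/4 = 25/16.
u_4 = (-2·(25/16) + 5)/4 = 15/32.

15/32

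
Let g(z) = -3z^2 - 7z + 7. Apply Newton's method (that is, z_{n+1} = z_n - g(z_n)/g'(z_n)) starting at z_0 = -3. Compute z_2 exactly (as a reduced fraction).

g'(z) = -6z - 7.
g(-3) = 1, g'(-3) = 11, so z_1 = (-3) - 1/11 = -34/11.
g(-34/11) = -3/121, g'(-34/11) = 127/11, so z_2 = (-34/11) - (-3/121)/(127/11) = -4315/1397.

-4315/1397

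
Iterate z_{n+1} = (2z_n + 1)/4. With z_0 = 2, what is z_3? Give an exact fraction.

11/16

z_1 = (2·2 + 1)/4 = 5/4.
z_2 = (2·(5/4) + 1)/4 = 7/8.
z_3 = (2·(7/8) + 1)/4 = 11/16.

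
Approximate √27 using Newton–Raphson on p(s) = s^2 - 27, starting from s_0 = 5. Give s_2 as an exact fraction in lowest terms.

p'(s) = 2s.
p(5) = -2, p'(5) = 10, so s_1 = 5 - (-2)/10 = 26/5.
p(26/5) = 1/25, p'(26/5) = 52/5, so s_2 = (26/5) - (1/25)/(52/5) = 1351/260.

1351/260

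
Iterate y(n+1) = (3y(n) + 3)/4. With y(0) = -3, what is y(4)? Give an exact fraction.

y(1) = (3·(-3) + 3)/4 = -3/2.
y(2) = (3·(-3/2) + 3)/4 = -3/8.
y(3) = (3·(-3/8) + 3)/4 = 15/32.
y(4) = (3·(15/32) + 3)/4 = 141/128.

141/128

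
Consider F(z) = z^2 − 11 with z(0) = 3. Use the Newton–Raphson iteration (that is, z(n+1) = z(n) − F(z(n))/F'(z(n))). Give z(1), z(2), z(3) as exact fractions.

z(1) = 10/3, z(2) = 199/60, z(3) = 79201/23880

F'(z) = 2z.
F(3) = −2, F'(3) = 6, so z(1) = 3 − (−2)/6 = 10/3.
F(10/3) = 1/9, F'(10/3) = 20/3, so z(2) = (10/3) − (1/9)/(20/3) = 199/60.
F(199/60) = 1/3600, F'(199/60) = 199/30, so z(3) = (199/60) − (1/3600)/(199/30) = 79201/23880.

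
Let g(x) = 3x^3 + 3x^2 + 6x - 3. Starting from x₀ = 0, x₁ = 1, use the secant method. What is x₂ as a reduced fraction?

g(0) = -3, g(1) = 9. x₂ = 1 - 9·(1 - 0)/(9 - (-3)) = 1/4.

1/4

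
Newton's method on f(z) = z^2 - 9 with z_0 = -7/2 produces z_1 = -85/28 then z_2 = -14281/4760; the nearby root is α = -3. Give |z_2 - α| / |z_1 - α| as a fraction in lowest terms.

1/170

z_1 - α = -85/28 - (-3) = -85/28 + 3 = -1/28, so |z_1 - α| = 1/28.
z_2 - α = -14281/4760 - (-3) = -14281/4760 + 3 = -1/4760, so |z_2 - α| = 1/4760.
Ratio = (1/4760) / (1/28) = 1/170.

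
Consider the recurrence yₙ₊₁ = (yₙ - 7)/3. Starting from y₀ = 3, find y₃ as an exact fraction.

y₁ = (3 - 7)/3 = -4/3.
y₂ = ((-4/3) - 7)/3 = -25/9.
y₃ = ((-25/9) - 7)/3 = -88/27.

-88/27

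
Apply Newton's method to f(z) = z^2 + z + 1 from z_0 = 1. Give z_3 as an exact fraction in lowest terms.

f'(z) = 2z + 1.
f(1) = 3, f'(1) = 3, so z_1 = 1 − 3/3 = 0.
f(0) = 1, f'(0) = 1, so z_2 = 0 − 1/1 = −1.
f(−1) = 1, f'(−1) = −1, so z_3 = (−1) − 1/(−1) = 0.

0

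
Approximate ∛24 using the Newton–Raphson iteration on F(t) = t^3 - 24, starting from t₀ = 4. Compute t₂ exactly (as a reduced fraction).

9451/3249

F'(t) = 3t^2.
F(4) = 40, F'(4) = 48, so t₁ = 4 - 40/48 = 19/6.
F(19/6) = 1675/216, F'(19/6) = 361/12, so t₂ = (19/6) - (1675/216)/(361/12) = 9451/3249.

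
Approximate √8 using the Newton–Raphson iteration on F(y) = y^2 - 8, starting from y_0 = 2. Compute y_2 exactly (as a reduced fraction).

17/6

F'(y) = 2y.
F(2) = -4, F'(2) = 4, so y_1 = 2 - (-4)/4 = 3.
F(3) = 1, F'(3) = 6, so y_2 = 3 - 1/6 = 17/6.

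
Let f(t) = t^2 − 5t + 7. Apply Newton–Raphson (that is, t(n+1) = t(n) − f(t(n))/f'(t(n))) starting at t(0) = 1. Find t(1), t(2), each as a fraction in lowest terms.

f'(t) = 2t − 5.
f(1) = 3, f'(1) = −3, so t(1) = 1 − 3/(−3) = 2.
f(2) = 1, f'(2) = −1, so t(2) = 2 − 1/(−1) = 3.

t(1) = 2, t(2) = 3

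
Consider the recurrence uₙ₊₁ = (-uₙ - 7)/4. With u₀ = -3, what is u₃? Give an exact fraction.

u₁ = (-(-3) - 7)/4 = -1.
u₂ = (-(-1) - 7)/4 = -3/2.
u₃ = (-(-3/2) - 7)/4 = -11/8.

-11/8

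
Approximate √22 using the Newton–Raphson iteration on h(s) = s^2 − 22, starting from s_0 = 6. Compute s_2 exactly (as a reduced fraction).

1633/348

h'(s) = 2s.
h(6) = 14, h'(6) = 12, so s_1 = 6 − 14/12 = 29/6.
h(29/6) = 49/36, h'(29/6) = 29/3, so s_2 = (29/6) − (49/36)/(29/3) = 1633/348.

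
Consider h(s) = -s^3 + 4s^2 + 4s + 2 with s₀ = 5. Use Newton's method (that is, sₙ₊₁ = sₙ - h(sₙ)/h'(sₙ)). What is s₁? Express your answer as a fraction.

152/31

h'(s) = -3s^2 + 8s + 4.
h(5) = -3, h'(5) = -31, so s₁ = 5 - (-3)/(-31) = 152/31.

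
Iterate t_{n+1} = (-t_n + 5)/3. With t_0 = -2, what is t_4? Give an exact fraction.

98/81

t_1 = (-(-2) + 5)/3 = 7/3.
t_2 = (-(7/3) + 5)/3 = 8/9.
t_3 = (-(8/9) + 5)/3 = 37/27.
t_4 = (-(37/27) + 5)/3 = 98/81.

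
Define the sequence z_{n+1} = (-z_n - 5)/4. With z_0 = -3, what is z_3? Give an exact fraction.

-31/32

z_1 = (-(-3) - 5)/4 = -1/2.
z_2 = (-(-1/2) - 5)/4 = -9/8.
z_3 = (-(-9/8) - 5)/4 = -31/32.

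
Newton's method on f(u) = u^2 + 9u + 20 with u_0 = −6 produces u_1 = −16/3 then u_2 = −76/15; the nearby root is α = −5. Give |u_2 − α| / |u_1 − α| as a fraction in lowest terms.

u_1 − α = −16/3 − (−5) = −16/3 + 5 = −1/3, so |u_1 − α| = 1/3.
u_2 − α = −76/15 − (−5) = −76/15 + 5 = −1/15, so |u_2 − α| = 1/15.
Ratio = (1/15) / (1/3) = 1/5.

1/5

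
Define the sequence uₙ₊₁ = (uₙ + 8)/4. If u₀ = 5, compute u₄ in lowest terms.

u₁ = (5 + 8)/4 = 13/4.
u₂ = ((13/4) + 8)/4 = 45/16.
u₃ = ((45/16) + 8)/4 = 173/64.
u₄ = ((173/64) + 8)/4 = 685/256.

685/256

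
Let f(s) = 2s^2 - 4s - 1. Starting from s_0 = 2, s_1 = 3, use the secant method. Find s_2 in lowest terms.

13/6

f(2) = -1, f(3) = 5. s_2 = 3 - 5·(3 - 2)/(5 - (-1)) = 13/6.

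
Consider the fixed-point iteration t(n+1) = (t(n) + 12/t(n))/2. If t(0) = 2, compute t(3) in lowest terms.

t(1) = (2 + 12/2)/2 = 4.
t(2) = (4 + 12/4)/2 = 7/2.
t(3) = (7/2 + 12/(7/2))/2 = 97/28.

97/28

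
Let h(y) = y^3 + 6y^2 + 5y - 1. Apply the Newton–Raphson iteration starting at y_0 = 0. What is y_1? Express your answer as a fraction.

1/5

h'(y) = 3y^2 + 12y + 5.
h(0) = -1, h'(0) = 5, so y_1 = 0 - (-1)/5 = 1/5.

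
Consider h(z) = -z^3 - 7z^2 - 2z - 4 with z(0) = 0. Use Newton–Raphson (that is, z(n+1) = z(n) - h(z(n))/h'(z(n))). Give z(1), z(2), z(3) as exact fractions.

z(1) = -2, z(2) = -4/7, z(3) = 358/861

h'(z) = -3z^2 - 14z - 2.
h(0) = -4, h'(0) = -2, so z(1) = 0 - (-4)/(-2) = -2.
h(-2) = -20, h'(-2) = 14, so z(2) = (-2) - (-20)/14 = -4/7.
h(-4/7) = -1700/343, h'(-4/7) = 246/49, so z(3) = (-4/7) - (-1700/343)/(246/49) = 358/861.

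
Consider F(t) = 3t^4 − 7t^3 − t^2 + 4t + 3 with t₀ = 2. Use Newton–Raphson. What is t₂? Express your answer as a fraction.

F'(t) = 12t^3 − 21t^2 − 2t + 4.
F(2) = −1, F'(2) = 12, so t₁ = 2 − (−1)/12 = 25/12.
F(25/12) = 487/2304, F'(25/12) = 619/36, so t₂ = (25/12) − (487/2304)/(619/36) = 246139/118848.

246139/118848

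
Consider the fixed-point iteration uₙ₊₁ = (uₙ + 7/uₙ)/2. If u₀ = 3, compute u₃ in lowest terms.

32257/12192

u₁ = (3 + 7/3)/2 = 8/3.
u₂ = (8/3 + 7/(8/3))/2 = 127/48.
u₃ = (127/48 + 7/(127/48))/2 = 32257/12192.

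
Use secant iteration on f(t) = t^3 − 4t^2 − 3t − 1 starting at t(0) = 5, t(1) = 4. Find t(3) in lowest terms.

3176/673

f(5) = 9, f(4) = −13. t(2) = 4 − (−13)·(4 − 5)/((−13) − 9) = 101/22.
f(4) = −13, f(101/22) = −24687/10648. t(3) = (101/22) − (−24687/10648)·((101/22) − 4)/((−24687/10648) − (−13)) = 3176/673.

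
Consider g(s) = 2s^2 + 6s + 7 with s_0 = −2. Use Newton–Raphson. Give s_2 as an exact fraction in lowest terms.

g'(s) = 4s + 6.
g(−2) = 3, g'(−2) = −2, so s_1 = (−2) − 3/(−2) = −1/2.
g(−1/2) = 9/2, g'(−1/2) = 4, so s_2 = (−1/2) − (9/2)/4 = −13/8.

−13/8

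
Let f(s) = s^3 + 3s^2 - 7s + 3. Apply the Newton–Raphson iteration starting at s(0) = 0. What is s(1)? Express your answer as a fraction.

3/7

f'(s) = 3s^2 + 6s - 7.
f(0) = 3, f'(0) = -7, so s(1) = 0 - 3/(-7) = 3/7.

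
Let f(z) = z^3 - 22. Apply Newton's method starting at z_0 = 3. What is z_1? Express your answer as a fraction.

f'(z) = 3z^2.
f(3) = 5, f'(3) = 27, so z_1 = 3 - 5/27 = 76/27.

76/27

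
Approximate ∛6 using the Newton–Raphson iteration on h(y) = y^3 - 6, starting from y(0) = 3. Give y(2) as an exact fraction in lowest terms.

10187/5400

h'(y) = 3y^2.
h(3) = 21, h'(3) = 27, so y(1) = 3 - 21/27 = 20/9.
h(20/9) = 3626/729, h'(20/9) = 400/27, so y(2) = (20/9) - (3626/729)/(400/27) = 10187/5400.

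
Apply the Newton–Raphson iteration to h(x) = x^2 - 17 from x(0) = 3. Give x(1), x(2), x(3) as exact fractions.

x(1) = 13/3, x(2) = 161/39, x(3) = 25889/6279

h'(x) = 2x.
h(3) = -8, h'(3) = 6, so x(1) = 3 - (-8)/6 = 13/3.
h(13/3) = 16/9, h'(13/3) = 26/3, so x(2) = (13/3) - (16/9)/(26/3) = 161/39.
h(161/39) = 64/1521, h'(161/39) = 322/39, so x(3) = (161/39) - (64/1521)/(322/39) = 25889/6279.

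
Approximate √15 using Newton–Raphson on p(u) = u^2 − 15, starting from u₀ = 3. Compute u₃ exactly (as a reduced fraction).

1921/496

p'(u) = 2u.
p(3) = −6, p'(3) = 6, so u₁ = 3 − (−6)/6 = 4.
p(4) = 1, p'(4) = 8, so u₂ = 4 − 1/8 = 31/8.
p(31/8) = 1/64, p'(31/8) = 31/4, so u₃ = (31/8) − (1/64)/(31/4) = 1921/496.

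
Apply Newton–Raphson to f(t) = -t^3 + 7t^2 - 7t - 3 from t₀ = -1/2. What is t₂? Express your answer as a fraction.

f'(t) = -3t^2 + 14t - 7.
f(-1/2) = 19/8, f'(-1/2) = -59/4, so t₁ = (-1/2) - (19/8)/(-59/4) = -20/59.
f(-20/59) = 44403/205379, f'(-20/59) = -42087/3481, so t₂ = (-20/59) - (44403/205379)/(-42087/3481) = -265779/827711.

-265779/827711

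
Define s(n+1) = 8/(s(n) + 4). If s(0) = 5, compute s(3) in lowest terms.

s(1) = 8/(5 + 4) = 8/9.
s(2) = 8/(8/9 + 4) = 18/11.
s(3) = 8/(18/11 + 4) = 44/31.

44/31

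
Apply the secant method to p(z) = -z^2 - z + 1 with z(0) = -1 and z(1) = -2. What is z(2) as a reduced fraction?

p(-1) = 1, p(-2) = -1. z(2) = (-2) - (-1)·((-2) - (-1))/((-1) - 1) = -3/2.

-3/2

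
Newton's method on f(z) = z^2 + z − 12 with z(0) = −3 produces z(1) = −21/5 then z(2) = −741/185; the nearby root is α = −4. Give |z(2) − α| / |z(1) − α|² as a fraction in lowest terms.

5/37

z(1) − α = −21/5 − (−4) = −21/5 + 4 = −1/5, so |z(1) − α| = 1/5.
z(2) − α = −741/185 − (−4) = −741/185 + 4 = −1/185, so |z(2) − α| = 1/185.
|z(1) − α|² = 1/25.
Ratio = (1/185) / (1/25) = 5/37.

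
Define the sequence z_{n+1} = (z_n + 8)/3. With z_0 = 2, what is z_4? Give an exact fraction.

z_1 = (2 + 8)/3 = 10/3.
z_2 = ((10/3) + 8)/3 = 34/9.
z_3 = ((34/9) + 8)/3 = 106/27.
z_4 = ((106/27) + 8)/3 = 322/81.

322/81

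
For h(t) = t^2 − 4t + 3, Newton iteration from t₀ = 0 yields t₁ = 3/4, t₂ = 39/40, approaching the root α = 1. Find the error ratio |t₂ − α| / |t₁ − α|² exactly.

2/5

t₁ − α = 3/4 − 1 = −1/4, so |t₁ − α| = 1/4.
t₂ − α = 39/40 − 1 = −1/40, so |t₂ − α| = 1/40.
|t₁ − α|² = 1/16.
Ratio = (1/40) / (1/16) = 2/5.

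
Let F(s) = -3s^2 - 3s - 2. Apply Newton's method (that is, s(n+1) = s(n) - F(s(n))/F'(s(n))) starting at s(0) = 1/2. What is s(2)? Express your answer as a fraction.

F'(s) = -6s - 3.
F(1/2) = -17/4, F'(1/2) = -6, so s(1) = (1/2) - (-17/4)/(-6) = -5/24.
F(-5/24) = -289/192, F'(-5/24) = -7/4, so s(2) = (-5/24) - (-289/192)/(-7/4) = -359/336.

-359/336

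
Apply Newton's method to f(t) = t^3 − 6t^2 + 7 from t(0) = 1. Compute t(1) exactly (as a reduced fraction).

11/9

f'(t) = 3t^2 − 12t.
f(1) = 2, f'(1) = −9, so t(1) = 1 − 2/(−9) = 11/9.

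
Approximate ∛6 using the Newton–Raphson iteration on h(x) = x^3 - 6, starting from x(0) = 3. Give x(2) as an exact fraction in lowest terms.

10187/5400

h'(x) = 3x^2.
h(3) = 21, h'(3) = 27, so x(1) = 3 - 21/27 = 20/9.
h(20/9) = 3626/729, h'(20/9) = 400/27, so x(2) = (20/9) - (3626/729)/(400/27) = 10187/5400.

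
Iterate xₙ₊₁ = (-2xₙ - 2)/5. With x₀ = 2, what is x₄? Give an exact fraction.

x₁ = (-2·2 - 2)/5 = -6/5.
x₂ = (-2·(-6/5) - 2)/5 = 2/25.
x₃ = (-2·(2/25) - 2)/5 = -54/125.
x₄ = (-2·(-54/125) - 2)/5 = -142/625.

-142/625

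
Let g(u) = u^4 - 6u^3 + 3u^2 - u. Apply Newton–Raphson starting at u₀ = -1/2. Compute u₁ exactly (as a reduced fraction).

g'(u) = 4u^3 - 18u^2 + 6u - 1.
g(-1/2) = 33/16, g'(-1/2) = -9, so u₁ = (-1/2) - (33/16)/(-9) = -13/48.

-13/48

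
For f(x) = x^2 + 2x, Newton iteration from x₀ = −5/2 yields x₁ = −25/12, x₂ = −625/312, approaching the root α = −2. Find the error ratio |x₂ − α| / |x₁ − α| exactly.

x₁ − α = −25/12 − (−2) = −25/12 + 2 = −1/12, so |x₁ − α| = 1/12.
x₂ − α = −625/312 − (−2) = −625/312 + 2 = −1/312, so |x₂ − α| = 1/312.
Ratio = (1/312) / (1/12) = 1/26.

1/26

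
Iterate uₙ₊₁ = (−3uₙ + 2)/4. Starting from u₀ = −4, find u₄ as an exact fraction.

−137/128

u₁ = (−3·(−4) + 2)/4 = 7/2.
u₂ = (−3·(7/2) + 2)/4 = −17/8.
u₃ = (−3·(−17/8) + 2)/4 = 67/32.
u₄ = (−3·(67/32) + 2)/4 = −137/128.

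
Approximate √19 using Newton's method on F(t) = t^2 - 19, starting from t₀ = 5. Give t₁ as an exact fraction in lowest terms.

22/5

F'(t) = 2t.
F(5) = 6, F'(5) = 10, so t₁ = 5 - 6/10 = 22/5.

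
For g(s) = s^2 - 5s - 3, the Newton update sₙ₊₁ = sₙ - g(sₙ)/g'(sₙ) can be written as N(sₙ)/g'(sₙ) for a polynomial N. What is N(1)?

g'(s) = 2s - 5.
N(s) = s·g'(s) - g(s) = s·(2s - 5) - (s^2 - 5s - 3) = s^2 + 3.
N(1) = 4.

4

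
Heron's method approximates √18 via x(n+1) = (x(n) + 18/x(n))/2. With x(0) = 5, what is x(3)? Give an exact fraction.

x(1) = (5 + 18/5)/2 = 43/10.
x(2) = (43/10 + 18/(43/10))/2 = 3649/860.
x(3) = (3649/860 + 18/(3649/860))/2 = 26628001/6276280.

26628001/6276280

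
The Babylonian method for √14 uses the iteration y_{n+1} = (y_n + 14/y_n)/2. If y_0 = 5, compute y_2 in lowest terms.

2921/780

y_1 = (5 + 14/5)/2 = 39/10.
y_2 = (39/10 + 14/(39/10))/2 = 2921/780.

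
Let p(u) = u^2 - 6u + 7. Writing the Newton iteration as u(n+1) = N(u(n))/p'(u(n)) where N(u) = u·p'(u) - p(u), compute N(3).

p'(u) = 2u - 6.
N(u) = u·p'(u) - p(u) = u·(2u - 6) - (u^2 - 6u + 7) = u^2 - 7.
N(3) = 2.

2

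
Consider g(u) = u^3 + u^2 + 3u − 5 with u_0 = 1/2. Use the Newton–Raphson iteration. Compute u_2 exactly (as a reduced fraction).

64787/64049

g'(u) = 3u^2 + 2u + 3.
g(1/2) = −25/8, g'(1/2) = 19/4, so u_1 = (1/2) − (−25/8)/(19/4) = 22/19.
g(22/19) = 9375/6859, g'(22/19) = 3371/361, so u_2 = (22/19) − (9375/6859)/(3371/361) = 64787/64049.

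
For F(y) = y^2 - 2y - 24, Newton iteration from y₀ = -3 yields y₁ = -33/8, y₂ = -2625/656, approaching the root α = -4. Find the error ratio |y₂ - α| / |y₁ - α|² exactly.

4/41

y₁ - α = -33/8 - (-4) = -33/8 + 4 = -1/8, so |y₁ - α| = 1/8.
y₂ - α = -2625/656 - (-4) = -2625/656 + 4 = -1/656, so |y₂ - α| = 1/656.
|y₁ - α|² = 1/64.
Ratio = (1/656) / (1/64) = 4/41.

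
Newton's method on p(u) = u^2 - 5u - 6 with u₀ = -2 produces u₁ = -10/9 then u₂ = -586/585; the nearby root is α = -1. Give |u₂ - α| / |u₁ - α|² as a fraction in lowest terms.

u₁ - α = -10/9 - (-1) = -10/9 + 1 = -1/9, so |u₁ - α| = 1/9.
u₂ - α = -586/585 - (-1) = -586/585 + 1 = -1/585, so |u₂ - α| = 1/585.
|u₁ - α|² = 1/81.
Ratio = (1/585) / (1/81) = 9/65.

9/65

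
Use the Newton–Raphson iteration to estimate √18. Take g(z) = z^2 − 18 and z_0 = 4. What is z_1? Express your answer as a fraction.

17/4

g'(z) = 2z.
g(4) = −2, g'(4) = 8, so z_1 = 4 − (−2)/8 = 17/4.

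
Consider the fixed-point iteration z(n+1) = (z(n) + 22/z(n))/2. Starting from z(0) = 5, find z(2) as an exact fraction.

4409/940

z(1) = (5 + 22/5)/2 = 47/10.
z(2) = (47/10 + 22/(47/10))/2 = 4409/940.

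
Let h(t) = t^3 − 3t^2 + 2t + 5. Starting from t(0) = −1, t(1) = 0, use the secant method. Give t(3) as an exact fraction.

−180/187

h(−1) = −1, h(0) = 5. t(2) = 0 − 5·(0 − (−1))/(5 − (−1)) = −5/6.
h(0) = 5, h(−5/6) = 145/216. t(3) = (−5/6) − (145/216)·((−5/6) − 0)/((145/216) − 5) = −180/187.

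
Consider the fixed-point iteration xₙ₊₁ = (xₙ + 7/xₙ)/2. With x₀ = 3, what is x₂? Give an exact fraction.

x₁ = (3 + 7/3)/2 = 8/3.
x₂ = (8/3 + 7/(8/3))/2 = 127/48.

127/48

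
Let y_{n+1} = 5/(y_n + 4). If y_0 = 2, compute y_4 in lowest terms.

730/729

y_1 = 5/(2 + 4) = 5/6.
y_2 = 5/(5/6 + 4) = 30/29.
y_3 = 5/(30/29 + 4) = 145/146.
y_4 = 5/(145/146 + 4) = 730/729.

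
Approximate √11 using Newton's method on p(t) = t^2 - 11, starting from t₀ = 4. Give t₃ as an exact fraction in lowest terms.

p'(t) = 2t.
p(4) = 5, p'(4) = 8, so t₁ = 4 - 5/8 = 27/8.
p(27/8) = 25/64, p'(27/8) = 27/4, so t₂ = (27/8) - (25/64)/(27/4) = 1433/432.
p(1433/432) = 625/186624, p'(1433/432) = 1433/216, so t₃ = (1433/432) - (625/186624)/(1433/216) = 4106353/1238112.

4106353/1238112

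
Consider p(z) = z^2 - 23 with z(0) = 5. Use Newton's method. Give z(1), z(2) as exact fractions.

z(1) = 24/5, z(2) = 1151/240

p'(z) = 2z.
p(5) = 2, p'(5) = 10, so z(1) = 5 - 2/10 = 24/5.
p(24/5) = 1/25, p'(24/5) = 48/5, so z(2) = (24/5) - (1/25)/(48/5) = 1151/240.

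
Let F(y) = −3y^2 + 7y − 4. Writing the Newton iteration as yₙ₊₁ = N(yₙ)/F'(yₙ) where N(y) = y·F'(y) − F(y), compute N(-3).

−23

F'(y) = −6y + 7.
N(y) = y·F'(y) − F(y) = y·(−6y + 7) − (−3y^2 + 7y − 4) = −3y^2 + 4.
N(-3) = −23.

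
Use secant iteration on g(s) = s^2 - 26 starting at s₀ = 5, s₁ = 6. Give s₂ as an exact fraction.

56/11

g(5) = -1, g(6) = 10. s₂ = 6 - 10·(6 - 5)/(10 - (-1)) = 56/11.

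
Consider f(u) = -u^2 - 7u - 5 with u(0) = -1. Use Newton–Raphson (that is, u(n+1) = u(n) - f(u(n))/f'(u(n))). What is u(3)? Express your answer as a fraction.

f'(u) = -2u - 7.
f(-1) = 1, f'(-1) = -5, so u(1) = (-1) - 1/(-5) = -4/5.
f(-4/5) = -1/25, f'(-4/5) = -27/5, so u(2) = (-4/5) - (-1/25)/(-27/5) = -109/135.
f(-109/135) = -1/18225, f'(-109/135) = -727/135, so u(3) = (-109/135) - (-1/18225)/(-727/135) = -79244/98145.

-79244/98145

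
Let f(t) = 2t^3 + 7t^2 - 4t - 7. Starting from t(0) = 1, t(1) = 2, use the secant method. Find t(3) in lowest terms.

f(1) = -2, f(2) = 29. t(2) = 2 - 29·(2 - 1)/(29 - (-2)) = 33/31.
f(2) = 29, f(33/31) = -27202/29791. t(3) = (33/31) - (-27202/29791)·((33/31) - 2)/((-27202/29791) - 29) = 33589/30729.

33589/30729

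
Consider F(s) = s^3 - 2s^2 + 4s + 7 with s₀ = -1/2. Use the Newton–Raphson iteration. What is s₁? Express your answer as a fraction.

F'(s) = 3s^2 - 4s + 4.
F(-1/2) = 35/8, F'(-1/2) = 27/4, so s₁ = (-1/2) - (35/8)/(27/4) = -31/27.

-31/27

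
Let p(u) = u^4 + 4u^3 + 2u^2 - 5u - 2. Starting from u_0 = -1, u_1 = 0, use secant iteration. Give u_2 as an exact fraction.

-1/2

p(-1) = 2, p(0) = -2. u_2 = 0 - (-2)·(0 - (-1))/((-2) - 2) = -1/2.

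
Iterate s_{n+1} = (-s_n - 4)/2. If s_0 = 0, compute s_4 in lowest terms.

s_1 = (-0 - 4)/2 = -2.
s_2 = (-(-2) - 4)/2 = -1.
s_3 = (-(-1) - 4)/2 = -3/2.
s_4 = (-(-3/2) - 4)/2 = -5/4.

-5/4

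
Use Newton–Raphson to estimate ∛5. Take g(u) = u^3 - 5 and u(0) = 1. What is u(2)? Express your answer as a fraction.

g'(u) = 3u^2.
g(1) = -4, g'(1) = 3, so u(1) = 1 - (-4)/3 = 7/3.
g(7/3) = 208/27, g'(7/3) = 49/3, so u(2) = (7/3) - (208/27)/(49/3) = 821/441.

821/441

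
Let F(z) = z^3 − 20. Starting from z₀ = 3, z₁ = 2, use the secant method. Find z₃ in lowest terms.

F(3) = 7, F(2) = −12. z₂ = 2 − (−12)·(2 − 3)/((−12) − 7) = 50/19.
F(2) = −12, F(50/19) = −12180/6859. z₃ = (50/19) − (−12180/6859)·((50/19) − 2)/((−12180/6859) − (−12)) = 1335/487.

1335/487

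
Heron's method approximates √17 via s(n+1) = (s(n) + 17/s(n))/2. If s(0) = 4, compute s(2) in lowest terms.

s(1) = (4 + 17/4)/2 = 33/8.
s(2) = (33/8 + 17/(33/8))/2 = 2177/528.

2177/528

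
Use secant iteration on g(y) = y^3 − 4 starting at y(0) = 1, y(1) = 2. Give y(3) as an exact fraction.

169/109

g(1) = −3, g(2) = 4. y(2) = 2 − 4·(2 − 1)/(4 − (−3)) = 10/7.
g(2) = 4, g(10/7) = −372/343. y(3) = (10/7) − (−372/343)·((10/7) − 2)/((−372/343) − 4) = 169/109.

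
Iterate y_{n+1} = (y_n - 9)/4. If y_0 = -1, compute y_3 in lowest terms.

-95/32

y_1 = ((-1) - 9)/4 = -5/2.
y_2 = ((-5/2) - 9)/4 = -23/8.
y_3 = ((-23/8) - 9)/4 = -95/32.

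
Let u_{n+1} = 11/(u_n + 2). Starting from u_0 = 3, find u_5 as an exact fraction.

4675/1917

u_1 = 11/(3 + 2) = 11/5.
u_2 = 11/(11/5 + 2) = 55/21.
u_3 = 11/(55/21 + 2) = 231/97.
u_4 = 11/(231/97 + 2) = 1067/425.
u_5 = 11/(1067/425 + 2) = 4675/1917.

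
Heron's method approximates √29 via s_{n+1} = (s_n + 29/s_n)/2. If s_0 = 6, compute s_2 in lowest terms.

8401/1560

s_1 = (6 + 29/6)/2 = 65/12.
s_2 = (65/12 + 29/(65/12))/2 = 8401/1560.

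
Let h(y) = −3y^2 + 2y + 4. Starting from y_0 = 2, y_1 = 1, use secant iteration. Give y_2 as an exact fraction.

h(2) = −4, h(1) = 3. y_2 = 1 − 3·(1 − 2)/(3 − (−4)) = 10/7.

10/7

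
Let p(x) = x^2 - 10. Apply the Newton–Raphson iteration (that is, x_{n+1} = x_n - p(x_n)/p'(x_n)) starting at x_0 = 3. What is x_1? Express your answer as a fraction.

p'(x) = 2x.
p(3) = -1, p'(3) = 6, so x_1 = 3 - (-1)/6 = 19/6.

19/6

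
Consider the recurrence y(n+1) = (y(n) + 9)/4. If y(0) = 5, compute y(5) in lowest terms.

y(1) = (5 + 9)/4 = 7/2.
y(2) = ((7/2) + 9)/4 = 25/8.
y(3) = ((25/8) + 9)/4 = 97/32.
y(4) = ((97/32) + 9)/4 = 385/128.
y(5) = ((385/128) + 9)/4 = 1537/512.

1537/512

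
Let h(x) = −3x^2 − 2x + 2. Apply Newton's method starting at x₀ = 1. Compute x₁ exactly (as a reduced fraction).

5/8

h'(x) = −6x − 2.
h(1) = −3, h'(1) = −8, so x₁ = 1 − (−3)/(−8) = 5/8.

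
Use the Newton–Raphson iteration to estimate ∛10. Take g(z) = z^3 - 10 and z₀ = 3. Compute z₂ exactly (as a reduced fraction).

g'(z) = 3z^2.
g(3) = 17, g'(3) = 27, so z₁ = 3 - 17/27 = 64/27.
g(64/27) = 65314/19683, g'(64/27) = 4096/243, so z₂ = (64/27) - (65314/19683)/(4096/243) = 360559/165888.

360559/165888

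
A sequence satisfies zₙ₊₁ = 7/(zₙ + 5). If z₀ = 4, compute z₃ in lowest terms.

364/323

z₁ = 7/(4 + 5) = 7/9.
z₂ = 7/(7/9 + 5) = 63/52.
z₃ = 7/(63/52 + 5) = 364/323.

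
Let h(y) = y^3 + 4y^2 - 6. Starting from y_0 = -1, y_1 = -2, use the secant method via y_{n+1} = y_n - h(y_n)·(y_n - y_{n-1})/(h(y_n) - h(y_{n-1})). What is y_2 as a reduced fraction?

h(-1) = -3, h(-2) = 2. y_2 = (-2) - 2·((-2) - (-1))/(2 - (-3)) = -8/5.

-8/5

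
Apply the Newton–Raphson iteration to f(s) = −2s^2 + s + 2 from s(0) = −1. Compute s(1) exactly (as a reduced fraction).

−4/5

f'(s) = −4s + 1.
f(−1) = −1, f'(−1) = 5, so s(1) = (−1) − (−1)/5 = −4/5.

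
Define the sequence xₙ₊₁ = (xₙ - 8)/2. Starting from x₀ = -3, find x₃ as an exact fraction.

-59/8

x₁ = ((-3) - 8)/2 = -11/2.
x₂ = ((-11/2) - 8)/2 = -27/4.
x₃ = ((-27/4) - 8)/2 = -59/8.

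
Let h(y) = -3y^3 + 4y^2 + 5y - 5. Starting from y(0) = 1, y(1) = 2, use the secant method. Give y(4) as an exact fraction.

h(1) = 1, h(2) = -3. y(2) = 2 - (-3)·(2 - 1)/((-3) - 1) = 5/4.
h(2) = -3, h(5/4) = 105/64. y(3) = (5/4) - (105/64)·((5/4) - 2)/((105/64) - (-3)) = 50/33.
h(5/4) = 105/64, h(50/33) = 5285/3993. y(4) = (50/33) - (5285/3993)·((50/33) - (5/4))/((5285/3993) - (105/64)) = 1214/463.

1214/463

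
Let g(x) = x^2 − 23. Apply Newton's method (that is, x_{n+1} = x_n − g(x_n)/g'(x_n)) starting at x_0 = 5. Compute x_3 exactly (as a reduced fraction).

2649601/552480

g'(x) = 2x.
g(5) = 2, g'(5) = 10, so x_1 = 5 − 2/10 = 24/5.
g(24/5) = 1/25, g'(24/5) = 48/5, so x_2 = (24/5) − (1/25)/(48/5) = 1151/240.
g(1151/240) = 1/57600, g'(1151/240) = 1151/120, so x_3 = (1151/240) − (1/57600)/(1151/120) = 2649601/552480.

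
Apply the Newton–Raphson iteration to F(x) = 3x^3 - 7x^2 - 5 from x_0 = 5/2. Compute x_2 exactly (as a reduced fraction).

F'(x) = 9x^2 - 14x.
F(5/2) = -15/8, F'(5/2) = 85/4, so x_1 = (5/2) - (-15/8)/(85/4) = 44/17.
F(44/17) = 603/4913, F'(44/17) = 6952/289, so x_2 = (44/17) - (603/4913)/(6952/289) = 305285/118184.

305285/118184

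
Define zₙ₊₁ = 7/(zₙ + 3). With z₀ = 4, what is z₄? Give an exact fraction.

133/85

z₁ = 7/(4 + 3) = 1.
z₂ = 7/(1 + 3) = 7/4.
z₃ = 7/(7/4 + 3) = 28/19.
z₄ = 7/(28/19 + 3) = 133/85.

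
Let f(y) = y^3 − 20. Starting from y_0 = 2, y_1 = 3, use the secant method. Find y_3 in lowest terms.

23270/8599

f(2) = −12, f(3) = 7. y_2 = 3 − 7·(3 − 2)/(7 − (−12)) = 50/19.
f(3) = 7, f(50/19) = −12180/6859. y_3 = (50/19) − (−12180/6859)·((50/19) − 3)/((−12180/6859) − 7) = 23270/8599.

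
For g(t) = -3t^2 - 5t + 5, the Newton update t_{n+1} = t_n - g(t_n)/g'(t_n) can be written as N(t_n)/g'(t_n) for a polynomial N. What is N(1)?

-8

g'(t) = -6t - 5.
N(t) = t·g'(t) - g(t) = t·(-6t - 5) - (-3t^2 - 5t + 5) = -3t^2 - 5.
N(1) = -8.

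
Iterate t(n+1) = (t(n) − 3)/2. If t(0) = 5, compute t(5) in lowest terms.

−11/4

t(1) = (5 − 3)/2 = 1.
t(2) = (1 − 3)/2 = −1.
t(3) = ((−1) − 3)/2 = −2.
t(4) = ((−2) − 3)/2 = −5/2.
t(5) = ((−5/2) − 3)/2 = −11/4.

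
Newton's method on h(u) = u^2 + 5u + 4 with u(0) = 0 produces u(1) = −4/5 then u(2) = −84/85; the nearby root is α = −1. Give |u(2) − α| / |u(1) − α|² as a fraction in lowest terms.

5/17

u(1) − α = −4/5 − (−1) = −4/5 + 1 = 1/5, so |u(1) − α| = 1/5.
u(2) − α = −84/85 − (−1) = −84/85 + 1 = 1/85, so |u(2) − α| = 1/85.
|u(1) − α|² = 1/25.
Ratio = (1/85) / (1/25) = 5/17.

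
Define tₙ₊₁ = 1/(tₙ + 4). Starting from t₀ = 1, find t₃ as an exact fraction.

t₁ = 1/(1 + 4) = 1/5.
t₂ = 1/(1/5 + 4) = 5/21.
t₃ = 1/(5/21 + 4) = 21/89.

21/89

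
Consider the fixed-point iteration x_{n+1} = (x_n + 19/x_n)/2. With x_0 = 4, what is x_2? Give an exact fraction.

2441/560

x_1 = (4 + 19/4)/2 = 35/8.
x_2 = (35/8 + 19/(35/8))/2 = 2441/560.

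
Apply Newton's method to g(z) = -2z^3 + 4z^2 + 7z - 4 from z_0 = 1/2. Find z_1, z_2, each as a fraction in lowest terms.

z_1 = 9/19, z_2 = 30676/64771

g'(z) = -6z^2 + 8z + 7.
g(1/2) = 1/4, g'(1/2) = 19/2, so z_1 = (1/2) - (1/4)/(19/2) = 9/19.
g(9/19) = 5/6859, g'(9/19) = 3409/361, so z_2 = (9/19) - (5/6859)/(3409/361) = 30676/64771.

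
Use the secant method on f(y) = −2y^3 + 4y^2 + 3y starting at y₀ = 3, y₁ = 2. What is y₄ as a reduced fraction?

1692672/659911

f(3) = −9, f(2) = 6. y₂ = 2 − 6·(2 − 3)/(6 − (−9)) = 12/5.
f(2) = 6, f(12/5) = 324/125. y₃ = (12/5) − (324/125)·((12/5) − 2)/((324/125) − 6) = 192/71.
f(12/5) = 324/125, f(192/71) = −782784/357911. y₄ = (192/71) − (−782784/357911)·((192/71) − (12/5))/((−782784/357911) − (324/125)) = 1692672/659911.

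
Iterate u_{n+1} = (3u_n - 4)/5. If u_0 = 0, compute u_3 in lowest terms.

-196/125

u_1 = (3·0 - 4)/5 = -4/5.
u_2 = (3·(-4/5) - 4)/5 = -32/25.
u_3 = (3·(-32/25) - 4)/5 = -196/125.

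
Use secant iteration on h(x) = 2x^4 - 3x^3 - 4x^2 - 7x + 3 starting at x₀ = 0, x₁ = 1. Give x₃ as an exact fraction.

h(0) = 3, h(1) = -9. x₂ = 1 - (-9)·(1 - 0)/((-9) - 3) = 1/4.
h(1) = -9, h(1/4) = 123/128. x₃ = (1/4) - (123/128)·((1/4) - 1)/((123/128) - (-9)) = 137/425.

137/425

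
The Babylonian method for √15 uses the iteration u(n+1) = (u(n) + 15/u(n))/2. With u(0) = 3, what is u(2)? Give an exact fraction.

31/8

u(1) = (3 + 15/3)/2 = 4.
u(2) = (4 + 15/4)/2 = 31/8.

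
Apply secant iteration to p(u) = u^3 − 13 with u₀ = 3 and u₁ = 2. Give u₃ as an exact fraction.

11659/4927

p(3) = 14, p(2) = −5. u₂ = 2 − (−5)·(2 − 3)/((−5) − 14) = 43/19.
p(2) = −5, p(43/19) = −9660/6859. u₃ = (43/19) − (−9660/6859)·((43/19) − 2)/((−9660/6859) − (−5)) = 11659/4927.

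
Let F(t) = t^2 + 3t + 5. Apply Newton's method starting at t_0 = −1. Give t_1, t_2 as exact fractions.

t_1 = −4, t_2 = −11/5

F'(t) = 2t + 3.
F(−1) = 3, F'(−1) = 1, so t_1 = (−1) − 3/1 = −4.
F(−4) = 9, F'(−4) = −5, so t_2 = (−4) − 9/(−5) = −11/5.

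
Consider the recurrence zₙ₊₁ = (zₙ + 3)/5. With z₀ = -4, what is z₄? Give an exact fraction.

464/625

z₁ = ((-4) + 3)/5 = -1/5.
z₂ = ((-1/5) + 3)/5 = 14/25.
z₃ = ((14/25) + 3)/5 = 89/125.
z₄ = ((89/125) + 3)/5 = 464/625.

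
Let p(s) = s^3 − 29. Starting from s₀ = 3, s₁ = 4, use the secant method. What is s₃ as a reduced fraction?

157673/51397

p(3) = −2, p(4) = 35. s₂ = 4 − 35·(4 − 3)/(35 − (−2)) = 113/37.
p(4) = 35, p(113/37) = −26040/50653. s₃ = (113/37) − (−26040/50653)·((113/37) − 4)/((−26040/50653) − 35) = 157673/51397.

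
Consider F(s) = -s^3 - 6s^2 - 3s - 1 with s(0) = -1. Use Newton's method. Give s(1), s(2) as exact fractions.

F'(s) = -3s^2 - 12s - 3.
F(-1) = -3, F'(-1) = 6, so s(1) = (-1) - (-3)/6 = -1/2.
F(-1/2) = -7/8, F'(-1/2) = 9/4, so s(2) = (-1/2) - (-7/8)/(9/4) = -1/9.

s(1) = -1/2, s(2) = -1/9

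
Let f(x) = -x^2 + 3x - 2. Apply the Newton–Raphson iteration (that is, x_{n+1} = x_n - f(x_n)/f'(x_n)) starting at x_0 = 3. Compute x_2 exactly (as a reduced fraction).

f'(x) = -2x + 3.
f(3) = -2, f'(3) = -3, so x_1 = 3 - (-2)/(-3) = 7/3.
f(7/3) = -4/9, f'(7/3) = -5/3, so x_2 = (7/3) - (-4/9)/(-5/3) = 31/15.

31/15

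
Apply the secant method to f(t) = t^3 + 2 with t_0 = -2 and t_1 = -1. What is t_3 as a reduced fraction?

-218/169

f(-2) = -6, f(-1) = 1. t_2 = (-1) - 1·((-1) - (-2))/(1 - (-6)) = -8/7.
f(-1) = 1, f(-8/7) = 174/343. t_3 = (-8/7) - (174/343)·((-8/7) - (-1))/((174/343) - 1) = -218/169.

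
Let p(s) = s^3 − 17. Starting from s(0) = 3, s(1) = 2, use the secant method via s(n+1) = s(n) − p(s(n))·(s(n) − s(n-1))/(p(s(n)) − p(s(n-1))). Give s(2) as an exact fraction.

p(3) = 10, p(2) = −9. s(2) = 2 − (−9)·(2 − 3)/((−9) − 10) = 47/19.

47/19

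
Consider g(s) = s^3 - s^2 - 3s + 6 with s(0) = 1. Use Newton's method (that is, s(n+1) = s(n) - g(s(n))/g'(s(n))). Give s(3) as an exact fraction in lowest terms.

g'(s) = 3s^2 - 2s - 3.
g(1) = 3, g'(1) = -2, so s(1) = 1 - 3/(-2) = 5/2.
g(5/2) = 63/8, g'(5/2) = 43/4, so s(2) = (5/2) - (63/8)/(43/4) = 76/43.
g(76/43) = 246078/79507, g'(76/43) = 5245/1849, so s(3) = (76/43) - (246078/79507)/(5245/1849) = 152542/225535.

152542/225535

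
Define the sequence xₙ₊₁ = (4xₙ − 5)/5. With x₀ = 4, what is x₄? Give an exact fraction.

x₁ = (4·4 − 5)/5 = 11/5.
x₂ = (4·(11/5) − 5)/5 = 19/25.
x₃ = (4·(19/25) − 5)/5 = −49/125.
x₄ = (4·(−49/125) − 5)/5 = −821/625.

−821/625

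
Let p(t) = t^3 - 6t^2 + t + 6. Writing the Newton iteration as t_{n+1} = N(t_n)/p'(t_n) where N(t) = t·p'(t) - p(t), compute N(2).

-14

p'(t) = 3t^2 - 12t + 1.
N(t) = t·p'(t) - p(t) = t·(3t^2 - 12t + 1) - (t^3 - 6t^2 + t + 6) = 2t^3 - 6t^2 - 6.
N(2) = -14.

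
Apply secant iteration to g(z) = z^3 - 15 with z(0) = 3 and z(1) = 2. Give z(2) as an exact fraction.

g(3) = 12, g(2) = -7. z(2) = 2 - (-7)·(2 - 3)/((-7) - 12) = 45/19.

45/19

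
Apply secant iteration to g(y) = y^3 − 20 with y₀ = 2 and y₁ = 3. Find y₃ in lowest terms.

23270/8599

g(2) = −12, g(3) = 7. y₂ = 3 − 7·(3 − 2)/(7 − (−12)) = 50/19.
g(3) = 7, g(50/19) = −12180/6859. y₃ = (50/19) − (−12180/6859)·((50/19) − 3)/((−12180/6859) − 7) = 23270/8599.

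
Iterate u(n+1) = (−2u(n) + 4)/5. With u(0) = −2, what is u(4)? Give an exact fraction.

316/625

u(1) = (−2·(−2) + 4)/5 = 8/5.
u(2) = (−2·(8/5) + 4)/5 = 4/25.
u(3) = (−2·(4/25) + 4)/5 = 92/125.
u(4) = (−2·(92/125) + 4)/5 = 316/625.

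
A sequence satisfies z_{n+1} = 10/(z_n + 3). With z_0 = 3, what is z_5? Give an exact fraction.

890/447

z_1 = 10/(3 + 3) = 5/3.
z_2 = 10/(5/3 + 3) = 15/7.
z_3 = 10/(15/7 + 3) = 35/18.
z_4 = 10/(35/18 + 3) = 180/89.
z_5 = 10/(180/89 + 3) = 890/447.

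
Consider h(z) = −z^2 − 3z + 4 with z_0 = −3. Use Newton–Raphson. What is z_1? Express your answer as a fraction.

h'(z) = −2z − 3.
h(−3) = 4, h'(−3) = 3, so z_1 = (−3) − 4/3 = −13/3.

−13/3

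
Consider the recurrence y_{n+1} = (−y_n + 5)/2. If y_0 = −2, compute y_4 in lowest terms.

23/16

y_1 = (−(−2) + 5)/2 = 7/2.
y_2 = (−(7/2) + 5)/2 = 3/4.
y_3 = (−(3/4) + 5)/2 = 17/8.
y_4 = (−(17/8) + 5)/2 = 23/16.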